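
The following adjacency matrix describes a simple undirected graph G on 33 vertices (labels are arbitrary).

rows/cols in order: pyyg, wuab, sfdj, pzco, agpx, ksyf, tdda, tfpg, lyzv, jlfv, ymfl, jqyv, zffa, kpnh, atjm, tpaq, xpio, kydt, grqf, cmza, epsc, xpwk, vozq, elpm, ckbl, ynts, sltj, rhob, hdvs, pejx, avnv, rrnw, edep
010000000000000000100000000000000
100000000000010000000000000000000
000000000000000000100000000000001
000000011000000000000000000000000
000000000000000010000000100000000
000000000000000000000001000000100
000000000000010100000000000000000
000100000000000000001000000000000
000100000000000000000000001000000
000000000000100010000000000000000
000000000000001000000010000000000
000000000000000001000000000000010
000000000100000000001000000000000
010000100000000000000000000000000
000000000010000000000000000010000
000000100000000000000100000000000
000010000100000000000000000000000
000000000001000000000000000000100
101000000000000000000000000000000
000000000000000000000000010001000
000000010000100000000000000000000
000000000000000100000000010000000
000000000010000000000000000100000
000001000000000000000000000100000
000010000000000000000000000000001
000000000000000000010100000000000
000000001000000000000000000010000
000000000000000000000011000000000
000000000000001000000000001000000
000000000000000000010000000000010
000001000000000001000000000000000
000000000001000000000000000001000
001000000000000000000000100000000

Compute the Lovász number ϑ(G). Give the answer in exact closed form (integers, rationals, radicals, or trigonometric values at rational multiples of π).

33*cos(pi/33)/(cos(pi/33) + 1)

N(wuab) = {pyyg, kpnh}, |N(wuab)| = 2.
N(elpm) = {ksyf, rhob}, |N(elpm)| = 2.
deg(pyyg) = 2; N(pyyg) = {wuab, grqf}.
N(ksyf) = {elpm, avnv}, |N(ksyf)| = 2.
33-vertex 2-regular graph: this is C_{33}, the 33-cycle.
The 17 distinct eigenvalues: [2.0, 1.9639, 1.8567, 1.6825, 1.4475, 1.1601, 0.8308, 0.4715, 0.0952, -0.2846, -0.6541, -1.0, -1.3097, -1.5721, -1.7777, -1.919, -1.9909].
ϑ = −N·λ_min/(λ_max−λ_min) = −33·(-2*cos(pi/33))/(2−(-2*cos(pi/33))) = 33*cos(pi/33)/(cos(pi/33) + 1).
≈ 16.46256 (to 5 d.p.).
Check 16 ≤ 33*cos(pi/33)/(cos(pi/33) + 1) ≤ 17: both strict.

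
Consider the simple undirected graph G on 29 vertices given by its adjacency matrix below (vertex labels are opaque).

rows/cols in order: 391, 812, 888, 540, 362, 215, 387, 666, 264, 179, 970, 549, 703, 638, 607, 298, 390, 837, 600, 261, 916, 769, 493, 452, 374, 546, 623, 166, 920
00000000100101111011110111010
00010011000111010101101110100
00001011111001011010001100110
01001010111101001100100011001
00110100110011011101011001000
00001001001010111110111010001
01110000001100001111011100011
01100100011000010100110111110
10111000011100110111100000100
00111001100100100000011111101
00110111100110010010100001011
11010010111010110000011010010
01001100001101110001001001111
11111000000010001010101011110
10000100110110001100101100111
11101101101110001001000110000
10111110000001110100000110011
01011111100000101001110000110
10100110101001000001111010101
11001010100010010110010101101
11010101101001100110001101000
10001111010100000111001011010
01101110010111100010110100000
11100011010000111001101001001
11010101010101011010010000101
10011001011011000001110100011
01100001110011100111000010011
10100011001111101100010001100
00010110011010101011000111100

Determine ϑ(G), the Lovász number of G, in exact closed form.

sqrt(29)

deg(916) = 14; N(916) = {391, 812, 540, 215, 666, 264, 970, 638, 607, 837, 600, 493, 452, 546}.
Vertex 387 has 14 neighbors: 812, 888, 540, 970, 549, 390, 837, 600, 261, 769, 493, 452, 166, 920.
N(888) = {362, 387, 666, 264, 179, 970, 638, 298, 390, 600, 493, 452, 623, 166}, |N(888)| = 14.
N(166) = {391, 888, 387, 666, 970, 549, 703, 638, 607, 390, 837, 769, 546, 623}, |N(166)| = 14.
29-vertex 14-regular graph: strongly regular (29,14,6,7).
Distinct eigenvalues (to 3 d.p.): [14.0, 2.193, -3.193].
−29·(-sqrt(29)/2 - 1/2) / ((14)−(-sqrt(29)/2 - 1/2)) = sqrt(29) = ϑ(G).
≈ 5.3852 (to 4 d.p.).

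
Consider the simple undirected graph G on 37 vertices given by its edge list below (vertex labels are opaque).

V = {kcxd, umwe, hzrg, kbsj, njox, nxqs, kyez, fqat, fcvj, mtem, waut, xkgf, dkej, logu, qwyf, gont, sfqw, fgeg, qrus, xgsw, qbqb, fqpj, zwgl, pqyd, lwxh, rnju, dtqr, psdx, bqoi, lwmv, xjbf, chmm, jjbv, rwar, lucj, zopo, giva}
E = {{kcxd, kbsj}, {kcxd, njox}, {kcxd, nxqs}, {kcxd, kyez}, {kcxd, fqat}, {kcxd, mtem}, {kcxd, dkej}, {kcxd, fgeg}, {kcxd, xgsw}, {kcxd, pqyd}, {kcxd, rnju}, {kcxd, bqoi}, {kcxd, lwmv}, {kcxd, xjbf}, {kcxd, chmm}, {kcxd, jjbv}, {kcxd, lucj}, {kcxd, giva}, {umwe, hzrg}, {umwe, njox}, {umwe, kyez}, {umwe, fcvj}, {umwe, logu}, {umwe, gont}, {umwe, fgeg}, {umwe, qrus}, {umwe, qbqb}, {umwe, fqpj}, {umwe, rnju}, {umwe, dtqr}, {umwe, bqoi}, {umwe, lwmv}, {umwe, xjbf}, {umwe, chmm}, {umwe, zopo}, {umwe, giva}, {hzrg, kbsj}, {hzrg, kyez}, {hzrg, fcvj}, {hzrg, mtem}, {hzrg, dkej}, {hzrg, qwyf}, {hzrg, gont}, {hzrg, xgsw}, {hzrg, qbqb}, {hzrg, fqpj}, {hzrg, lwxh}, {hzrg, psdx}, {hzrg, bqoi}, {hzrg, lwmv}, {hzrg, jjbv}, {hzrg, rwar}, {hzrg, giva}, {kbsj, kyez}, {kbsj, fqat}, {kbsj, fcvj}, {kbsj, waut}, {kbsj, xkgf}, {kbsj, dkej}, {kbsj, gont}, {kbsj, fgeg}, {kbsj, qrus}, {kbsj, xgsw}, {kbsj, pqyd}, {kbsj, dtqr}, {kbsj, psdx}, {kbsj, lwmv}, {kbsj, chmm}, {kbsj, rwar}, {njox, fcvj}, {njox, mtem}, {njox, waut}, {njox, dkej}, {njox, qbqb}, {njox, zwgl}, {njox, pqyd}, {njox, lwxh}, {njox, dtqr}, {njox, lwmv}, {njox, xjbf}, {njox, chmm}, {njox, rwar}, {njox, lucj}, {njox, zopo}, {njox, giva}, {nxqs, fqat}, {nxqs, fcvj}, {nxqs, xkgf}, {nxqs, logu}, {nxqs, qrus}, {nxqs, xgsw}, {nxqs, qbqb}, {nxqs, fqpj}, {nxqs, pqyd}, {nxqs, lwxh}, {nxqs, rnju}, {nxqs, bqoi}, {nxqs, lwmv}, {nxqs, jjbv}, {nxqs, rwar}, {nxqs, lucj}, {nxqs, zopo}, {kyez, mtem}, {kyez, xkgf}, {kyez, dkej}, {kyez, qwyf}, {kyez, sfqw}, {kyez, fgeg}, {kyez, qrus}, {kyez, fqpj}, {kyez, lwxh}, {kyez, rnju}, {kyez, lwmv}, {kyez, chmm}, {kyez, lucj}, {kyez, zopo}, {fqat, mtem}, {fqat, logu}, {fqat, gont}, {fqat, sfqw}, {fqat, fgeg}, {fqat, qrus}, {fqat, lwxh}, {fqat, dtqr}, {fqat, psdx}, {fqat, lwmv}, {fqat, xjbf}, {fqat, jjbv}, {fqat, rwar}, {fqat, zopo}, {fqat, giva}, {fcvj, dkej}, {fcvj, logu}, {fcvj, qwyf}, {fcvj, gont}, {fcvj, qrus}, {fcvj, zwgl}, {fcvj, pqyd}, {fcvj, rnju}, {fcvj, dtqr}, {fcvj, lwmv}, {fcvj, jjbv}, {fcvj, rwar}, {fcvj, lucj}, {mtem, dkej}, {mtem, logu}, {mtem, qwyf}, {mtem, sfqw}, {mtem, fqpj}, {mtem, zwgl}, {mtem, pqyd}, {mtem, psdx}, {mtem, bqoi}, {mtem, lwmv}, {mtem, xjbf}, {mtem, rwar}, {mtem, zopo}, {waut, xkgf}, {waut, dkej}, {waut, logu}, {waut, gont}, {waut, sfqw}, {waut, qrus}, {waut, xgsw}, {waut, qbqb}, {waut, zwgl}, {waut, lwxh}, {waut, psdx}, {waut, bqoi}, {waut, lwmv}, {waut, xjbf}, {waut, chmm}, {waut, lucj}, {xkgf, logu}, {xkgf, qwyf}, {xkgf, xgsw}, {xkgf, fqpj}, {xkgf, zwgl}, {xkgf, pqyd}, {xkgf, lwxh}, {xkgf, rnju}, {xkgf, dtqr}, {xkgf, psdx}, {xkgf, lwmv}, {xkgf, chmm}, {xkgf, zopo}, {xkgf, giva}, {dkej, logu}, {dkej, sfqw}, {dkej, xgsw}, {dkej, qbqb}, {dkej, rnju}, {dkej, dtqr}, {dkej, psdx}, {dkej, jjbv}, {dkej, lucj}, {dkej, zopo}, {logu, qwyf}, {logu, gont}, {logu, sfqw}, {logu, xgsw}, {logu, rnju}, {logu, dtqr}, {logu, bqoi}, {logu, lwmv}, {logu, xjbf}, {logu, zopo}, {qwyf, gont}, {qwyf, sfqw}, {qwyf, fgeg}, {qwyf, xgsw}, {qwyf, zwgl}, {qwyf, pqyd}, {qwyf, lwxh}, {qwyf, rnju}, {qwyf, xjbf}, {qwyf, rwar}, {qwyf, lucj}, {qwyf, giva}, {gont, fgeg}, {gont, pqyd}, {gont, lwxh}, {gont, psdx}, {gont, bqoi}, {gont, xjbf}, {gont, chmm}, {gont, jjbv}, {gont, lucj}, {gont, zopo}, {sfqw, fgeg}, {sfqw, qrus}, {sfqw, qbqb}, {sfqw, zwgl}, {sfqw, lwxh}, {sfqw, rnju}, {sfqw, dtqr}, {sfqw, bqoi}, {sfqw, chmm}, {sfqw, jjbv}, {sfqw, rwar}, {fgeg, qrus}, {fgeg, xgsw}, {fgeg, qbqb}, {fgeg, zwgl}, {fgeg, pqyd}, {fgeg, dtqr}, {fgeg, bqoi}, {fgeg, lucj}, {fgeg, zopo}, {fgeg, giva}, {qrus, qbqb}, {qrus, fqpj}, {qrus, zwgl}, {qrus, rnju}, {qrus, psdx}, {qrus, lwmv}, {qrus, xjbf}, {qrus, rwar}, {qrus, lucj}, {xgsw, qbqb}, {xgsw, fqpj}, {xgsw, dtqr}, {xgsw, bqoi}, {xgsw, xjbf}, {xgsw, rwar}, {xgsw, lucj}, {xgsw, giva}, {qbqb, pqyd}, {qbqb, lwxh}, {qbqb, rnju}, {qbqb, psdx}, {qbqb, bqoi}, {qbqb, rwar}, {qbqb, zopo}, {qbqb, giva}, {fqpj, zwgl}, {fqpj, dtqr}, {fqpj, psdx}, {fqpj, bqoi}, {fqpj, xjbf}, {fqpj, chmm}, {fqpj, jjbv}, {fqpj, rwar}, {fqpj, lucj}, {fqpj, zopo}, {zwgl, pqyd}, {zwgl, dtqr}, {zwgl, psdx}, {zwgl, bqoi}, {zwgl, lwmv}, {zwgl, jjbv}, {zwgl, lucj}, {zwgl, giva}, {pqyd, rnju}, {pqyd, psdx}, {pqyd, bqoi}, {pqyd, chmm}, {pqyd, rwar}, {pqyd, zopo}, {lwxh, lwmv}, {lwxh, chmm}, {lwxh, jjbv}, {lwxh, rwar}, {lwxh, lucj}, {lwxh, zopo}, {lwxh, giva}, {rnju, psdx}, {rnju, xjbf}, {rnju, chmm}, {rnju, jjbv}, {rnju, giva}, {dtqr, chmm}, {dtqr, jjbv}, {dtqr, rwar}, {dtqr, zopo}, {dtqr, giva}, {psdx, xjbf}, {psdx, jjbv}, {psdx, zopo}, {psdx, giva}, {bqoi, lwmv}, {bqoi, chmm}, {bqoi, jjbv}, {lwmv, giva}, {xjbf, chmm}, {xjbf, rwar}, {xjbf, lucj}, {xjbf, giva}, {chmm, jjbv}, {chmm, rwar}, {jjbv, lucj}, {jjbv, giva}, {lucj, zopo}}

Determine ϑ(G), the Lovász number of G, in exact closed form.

sqrt(37)

N(lwmv) = {kcxd, umwe, hzrg, kbsj, njox, nxqs, kyez, fqat, fcvj, mtem, waut, xkgf, logu, qrus, zwgl, lwxh, bqoi, giva}, |N(lwmv)| = 18.
deg(rwar) = 18; N(rwar) = {hzrg, kbsj, njox, nxqs, fqat, fcvj, mtem, qwyf, sfqw, qrus, xgsw, qbqb, fqpj, pqyd, lwxh, dtqr, xjbf, chmm}.
deg(fcvj) = 18; N(fcvj) = {umwe, hzrg, kbsj, njox, nxqs, dkej, logu, qwyf, gont, qrus, zwgl, pqyd, rnju, dtqr, lwmv, jjbv, rwar, lucj}.
deg(logu) = 18; N(logu) = {umwe, nxqs, fqat, fcvj, mtem, waut, xkgf, dkej, qwyf, gont, sfqw, xgsw, rnju, dtqr, bqoi, lwmv, xjbf, zopo}.
G on 37 vertices is 18-regular; SR(37,18,8,9) — a Paley graph.
The 3 distinct eigenvalues: [18.0, 2.541381, -3.541381].
Lovász: ϑ = −37(-sqrt(37)/2 - 1/2)/(18+-(-sqrt(37)/2 - 1/2)) = sqrt(37).
≈ 6.082762530 (to 9 d.p.).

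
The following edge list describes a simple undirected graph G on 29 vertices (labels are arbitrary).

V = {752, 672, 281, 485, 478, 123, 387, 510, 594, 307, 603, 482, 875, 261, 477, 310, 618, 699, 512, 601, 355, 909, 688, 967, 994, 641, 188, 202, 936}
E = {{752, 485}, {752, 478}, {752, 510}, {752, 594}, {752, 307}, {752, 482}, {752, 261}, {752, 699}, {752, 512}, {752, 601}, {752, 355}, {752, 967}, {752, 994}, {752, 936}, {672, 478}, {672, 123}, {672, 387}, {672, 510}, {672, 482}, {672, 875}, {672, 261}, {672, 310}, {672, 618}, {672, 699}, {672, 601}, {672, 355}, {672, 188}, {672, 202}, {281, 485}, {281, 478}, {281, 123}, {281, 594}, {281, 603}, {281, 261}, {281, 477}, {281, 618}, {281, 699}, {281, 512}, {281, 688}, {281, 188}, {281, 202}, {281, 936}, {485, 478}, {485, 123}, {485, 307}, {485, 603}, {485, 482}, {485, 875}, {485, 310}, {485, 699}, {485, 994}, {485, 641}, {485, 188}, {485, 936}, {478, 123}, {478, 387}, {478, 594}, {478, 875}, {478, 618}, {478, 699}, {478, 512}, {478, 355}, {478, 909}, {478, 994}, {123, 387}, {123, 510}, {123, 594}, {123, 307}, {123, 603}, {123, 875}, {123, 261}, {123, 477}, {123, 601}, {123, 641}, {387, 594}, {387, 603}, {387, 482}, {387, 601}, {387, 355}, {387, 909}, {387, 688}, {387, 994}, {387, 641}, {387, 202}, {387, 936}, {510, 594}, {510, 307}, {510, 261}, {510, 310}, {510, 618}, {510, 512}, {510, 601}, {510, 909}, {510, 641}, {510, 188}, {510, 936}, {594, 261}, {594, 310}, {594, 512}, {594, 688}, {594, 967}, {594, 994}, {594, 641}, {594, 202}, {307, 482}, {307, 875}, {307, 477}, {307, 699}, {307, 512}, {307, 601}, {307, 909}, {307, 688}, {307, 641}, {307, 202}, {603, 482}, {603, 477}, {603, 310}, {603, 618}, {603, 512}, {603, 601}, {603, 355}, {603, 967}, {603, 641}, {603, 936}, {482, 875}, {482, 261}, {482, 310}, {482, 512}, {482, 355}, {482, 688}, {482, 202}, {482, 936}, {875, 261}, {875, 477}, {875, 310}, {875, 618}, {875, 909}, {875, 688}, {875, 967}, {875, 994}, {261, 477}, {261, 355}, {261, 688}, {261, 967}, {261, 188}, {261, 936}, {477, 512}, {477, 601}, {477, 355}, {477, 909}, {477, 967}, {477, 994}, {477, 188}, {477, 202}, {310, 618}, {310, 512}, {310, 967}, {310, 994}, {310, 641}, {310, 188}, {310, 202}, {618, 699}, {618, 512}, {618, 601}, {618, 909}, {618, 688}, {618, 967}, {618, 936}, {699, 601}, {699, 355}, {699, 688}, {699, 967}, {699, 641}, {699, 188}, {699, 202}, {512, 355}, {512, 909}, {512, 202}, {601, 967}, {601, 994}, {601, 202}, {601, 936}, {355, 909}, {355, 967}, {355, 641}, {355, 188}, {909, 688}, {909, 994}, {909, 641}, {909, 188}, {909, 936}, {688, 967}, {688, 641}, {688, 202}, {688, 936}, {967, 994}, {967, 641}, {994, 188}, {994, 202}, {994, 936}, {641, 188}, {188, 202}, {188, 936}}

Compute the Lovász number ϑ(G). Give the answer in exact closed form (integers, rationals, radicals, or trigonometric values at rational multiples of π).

sqrt(29)

deg(281) = 14; N(281) = {485, 478, 123, 594, 603, 261, 477, 618, 699, 512, 688, 188, 202, 936}.
N(967) = {752, 594, 603, 875, 261, 477, 310, 618, 699, 601, 355, 688, 994, 641}, |N(967)| = 14.
deg(482) = 14; N(482) = {752, 672, 485, 387, 307, 603, 875, 261, 310, 512, 355, 688, 202, 936}.
Vertex 261 has 14 neighbors: 752, 672, 281, 123, 510, 594, 482, 875, 477, 355, 688, 967, 188, 936.
deg(v) = 14 for all v (|V|=29); Paley(29): SR with (k,λ,μ)=(14,6,7).
A has 3 distinct eigenvalues ≈ [14.0, 2.19258, -3.19258].
λ_max=14, λ_min=-sqrt(29)/2 - 1/2; ϑ = −29·λ_min/(λ_max−λ_min) = sqrt(29).
= 5.38516481… (decimal).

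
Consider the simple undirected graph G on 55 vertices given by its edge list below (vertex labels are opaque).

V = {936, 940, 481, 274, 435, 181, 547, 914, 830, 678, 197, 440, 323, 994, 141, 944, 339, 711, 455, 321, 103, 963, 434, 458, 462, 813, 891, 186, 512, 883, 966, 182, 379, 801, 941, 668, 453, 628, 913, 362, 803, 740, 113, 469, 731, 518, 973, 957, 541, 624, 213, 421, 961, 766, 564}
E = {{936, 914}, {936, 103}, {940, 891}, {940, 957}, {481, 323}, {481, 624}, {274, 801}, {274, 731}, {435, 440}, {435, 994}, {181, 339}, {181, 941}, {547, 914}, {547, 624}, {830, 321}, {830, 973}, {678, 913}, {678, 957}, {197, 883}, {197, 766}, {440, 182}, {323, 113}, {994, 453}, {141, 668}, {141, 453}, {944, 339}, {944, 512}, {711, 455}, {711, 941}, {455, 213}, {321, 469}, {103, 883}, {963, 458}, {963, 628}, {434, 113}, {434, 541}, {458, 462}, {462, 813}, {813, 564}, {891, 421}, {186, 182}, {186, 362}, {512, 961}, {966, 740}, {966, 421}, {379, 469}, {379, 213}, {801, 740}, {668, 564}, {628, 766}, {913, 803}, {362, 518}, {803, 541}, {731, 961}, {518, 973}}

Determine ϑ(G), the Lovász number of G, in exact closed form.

55*cos(pi/55)/(cos(pi/55) + 1)

N(469) = {321, 379}, |N(469)| = 2.
N(914) = {936, 547}, |N(914)| = 2.
N(141) = {668, 453}, |N(141)| = 2.
deg(678) = 2; N(678) = {913, 957}.
Every vertex has degree 2 (N=55); connected 2-regular on 55 ⇒ C_{55}.
spec(A) ≈ [2.0, 1.986963, 1.948024, 1.883689, 1.794797, 1.682507, 1.548283, 1.393875, 1.221296, 1.032795, 0.83083, 0.618034, 0.397181, 0.17115, -0.057112, -0.28463, -0.508437, -0.725615, -0.933335, -1.128886, -1.309721, -1.473482, -1.618034, -1.741492, -1.842247, -1.918986, -1.970708, -1.996738] (distinct, 6 d.p.).
ϑ = −N·λ_min/(λ_max−λ_min) = −55·(-2*cos(pi/55))/(2−(-2*cos(pi/55))) = 55*cos(pi/55)/(cos(pi/55) + 1).
≈ 27.4776 (to 4 d.p.).
Sandwich: α(G)=27 ≤ ϑ(G)=55*cos(pi/55)/(cos(pi/55) + 1) ≤ χ(Ḡ)=28 (both strict).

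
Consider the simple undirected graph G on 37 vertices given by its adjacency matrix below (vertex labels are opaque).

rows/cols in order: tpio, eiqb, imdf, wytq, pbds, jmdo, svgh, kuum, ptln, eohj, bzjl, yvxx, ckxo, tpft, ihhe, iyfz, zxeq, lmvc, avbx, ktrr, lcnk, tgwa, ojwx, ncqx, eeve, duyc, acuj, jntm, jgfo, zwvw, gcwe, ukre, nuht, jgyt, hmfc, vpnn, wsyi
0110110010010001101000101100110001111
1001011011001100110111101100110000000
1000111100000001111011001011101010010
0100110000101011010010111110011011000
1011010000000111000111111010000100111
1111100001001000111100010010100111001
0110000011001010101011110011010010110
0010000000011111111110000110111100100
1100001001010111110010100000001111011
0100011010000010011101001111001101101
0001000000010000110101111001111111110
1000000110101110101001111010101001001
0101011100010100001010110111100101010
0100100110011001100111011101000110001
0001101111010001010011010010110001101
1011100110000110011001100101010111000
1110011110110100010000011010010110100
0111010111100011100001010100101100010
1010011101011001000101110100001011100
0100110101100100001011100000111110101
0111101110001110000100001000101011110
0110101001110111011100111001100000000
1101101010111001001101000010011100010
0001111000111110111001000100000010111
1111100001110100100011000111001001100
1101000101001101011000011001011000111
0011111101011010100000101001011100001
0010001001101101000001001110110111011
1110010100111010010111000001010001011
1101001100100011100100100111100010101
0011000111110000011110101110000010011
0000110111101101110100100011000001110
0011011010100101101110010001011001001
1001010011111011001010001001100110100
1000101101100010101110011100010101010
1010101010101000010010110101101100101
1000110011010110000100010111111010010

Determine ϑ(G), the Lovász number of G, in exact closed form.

Vertex jgyt has 18 neighbors: tpio, wytq, jmdo, ptln, eohj, bzjl, yvxx, ckxo, ihhe, iyfz, avbx, lcnk, eeve, jntm, jgfo, ukre, nuht, hmfc.
N(yvxx) = {tpio, kuum, ptln, bzjl, ckxo, tpft, ihhe, zxeq, avbx, tgwa, ojwx, ncqx, eeve, acuj, jgfo, gcwe, jgyt, wsyi}, |N(yvxx)| = 18.
N(lmvc) = {eiqb, imdf, wytq, jmdo, kuum, ptln, eohj, bzjl, ihhe, iyfz, zxeq, tgwa, ncqx, duyc, jgfo, gcwe, ukre, vpnn}, |N(lmvc)| = 18.
N(wsyi) = {tpio, pbds, jmdo, ptln, eohj, yvxx, tpft, ihhe, ktrr, ncqx, duyc, acuj, jntm, jgfo, zwvw, gcwe, nuht, vpnn}, |N(wsyi)| = 18.
G on 37 vertices is 18-regular; SR(37,18,8,9) — a Paley graph.
spec(A) ≈ [18.0, 2.541, -3.541] (distinct, 3 d.p.).
−37·(-sqrt(37)/2 - 1/2) / ((18)−(-sqrt(37)/2 - 1/2)) = sqrt(37) = ϑ(G).
= 6.08276253… (decimal).

sqrt(37)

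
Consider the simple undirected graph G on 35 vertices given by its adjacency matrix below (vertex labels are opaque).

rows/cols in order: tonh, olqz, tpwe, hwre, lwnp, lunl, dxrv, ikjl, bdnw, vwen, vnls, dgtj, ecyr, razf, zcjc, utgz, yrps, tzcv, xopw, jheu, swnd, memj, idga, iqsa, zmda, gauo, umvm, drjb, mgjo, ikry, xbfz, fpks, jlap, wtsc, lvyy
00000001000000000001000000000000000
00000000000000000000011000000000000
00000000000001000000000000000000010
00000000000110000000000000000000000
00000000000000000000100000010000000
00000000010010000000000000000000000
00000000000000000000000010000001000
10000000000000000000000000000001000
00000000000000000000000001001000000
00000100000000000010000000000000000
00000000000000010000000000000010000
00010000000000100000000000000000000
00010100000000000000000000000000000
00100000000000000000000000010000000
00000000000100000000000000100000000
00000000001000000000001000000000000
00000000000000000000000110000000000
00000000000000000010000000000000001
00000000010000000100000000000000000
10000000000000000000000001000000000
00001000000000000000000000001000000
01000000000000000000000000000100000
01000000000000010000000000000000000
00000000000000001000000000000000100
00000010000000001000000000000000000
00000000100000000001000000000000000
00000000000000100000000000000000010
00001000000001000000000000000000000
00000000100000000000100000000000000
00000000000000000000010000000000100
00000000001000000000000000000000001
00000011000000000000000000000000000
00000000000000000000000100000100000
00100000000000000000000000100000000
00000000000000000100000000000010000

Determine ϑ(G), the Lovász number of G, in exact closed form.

35*cos(pi/35)/(cos(pi/35) + 1)

N(mgjo) = {bdnw, swnd}, |N(mgjo)| = 2.
deg(tzcv) = 2; N(tzcv) = {xopw, lvyy}.
N(zmda) = {dxrv, yrps}, |N(zmda)| = 2.
deg(lwnp) = 2; N(lwnp) = {swnd, drjb}.
deg(v) = 2 for all v (|V|=35); connected 2-regular on 35 ⇒ C_{35}.
spec(A) ≈ [2.0, 1.968, 1.872, 1.717, 1.506, 1.247, 0.948, 0.618, 0.268, -0.09, -0.445, -0.786, -1.102, -1.382, -1.618, -1.802, -1.928, -1.992] (distinct, 3 d.p.).
Lovász (edge-transitive): ϑ = −35·(-2*cos(pi/35))/((2)−(-2*cos(pi/35))) = 35*cos(pi/35)/(cos(pi/35) + 1).
Numerically 17.4647.
α=17, χ(Ḡ)=18; ϑ=35*cos(pi/35)/(cos(pi/35) + 1) lies between (both strict).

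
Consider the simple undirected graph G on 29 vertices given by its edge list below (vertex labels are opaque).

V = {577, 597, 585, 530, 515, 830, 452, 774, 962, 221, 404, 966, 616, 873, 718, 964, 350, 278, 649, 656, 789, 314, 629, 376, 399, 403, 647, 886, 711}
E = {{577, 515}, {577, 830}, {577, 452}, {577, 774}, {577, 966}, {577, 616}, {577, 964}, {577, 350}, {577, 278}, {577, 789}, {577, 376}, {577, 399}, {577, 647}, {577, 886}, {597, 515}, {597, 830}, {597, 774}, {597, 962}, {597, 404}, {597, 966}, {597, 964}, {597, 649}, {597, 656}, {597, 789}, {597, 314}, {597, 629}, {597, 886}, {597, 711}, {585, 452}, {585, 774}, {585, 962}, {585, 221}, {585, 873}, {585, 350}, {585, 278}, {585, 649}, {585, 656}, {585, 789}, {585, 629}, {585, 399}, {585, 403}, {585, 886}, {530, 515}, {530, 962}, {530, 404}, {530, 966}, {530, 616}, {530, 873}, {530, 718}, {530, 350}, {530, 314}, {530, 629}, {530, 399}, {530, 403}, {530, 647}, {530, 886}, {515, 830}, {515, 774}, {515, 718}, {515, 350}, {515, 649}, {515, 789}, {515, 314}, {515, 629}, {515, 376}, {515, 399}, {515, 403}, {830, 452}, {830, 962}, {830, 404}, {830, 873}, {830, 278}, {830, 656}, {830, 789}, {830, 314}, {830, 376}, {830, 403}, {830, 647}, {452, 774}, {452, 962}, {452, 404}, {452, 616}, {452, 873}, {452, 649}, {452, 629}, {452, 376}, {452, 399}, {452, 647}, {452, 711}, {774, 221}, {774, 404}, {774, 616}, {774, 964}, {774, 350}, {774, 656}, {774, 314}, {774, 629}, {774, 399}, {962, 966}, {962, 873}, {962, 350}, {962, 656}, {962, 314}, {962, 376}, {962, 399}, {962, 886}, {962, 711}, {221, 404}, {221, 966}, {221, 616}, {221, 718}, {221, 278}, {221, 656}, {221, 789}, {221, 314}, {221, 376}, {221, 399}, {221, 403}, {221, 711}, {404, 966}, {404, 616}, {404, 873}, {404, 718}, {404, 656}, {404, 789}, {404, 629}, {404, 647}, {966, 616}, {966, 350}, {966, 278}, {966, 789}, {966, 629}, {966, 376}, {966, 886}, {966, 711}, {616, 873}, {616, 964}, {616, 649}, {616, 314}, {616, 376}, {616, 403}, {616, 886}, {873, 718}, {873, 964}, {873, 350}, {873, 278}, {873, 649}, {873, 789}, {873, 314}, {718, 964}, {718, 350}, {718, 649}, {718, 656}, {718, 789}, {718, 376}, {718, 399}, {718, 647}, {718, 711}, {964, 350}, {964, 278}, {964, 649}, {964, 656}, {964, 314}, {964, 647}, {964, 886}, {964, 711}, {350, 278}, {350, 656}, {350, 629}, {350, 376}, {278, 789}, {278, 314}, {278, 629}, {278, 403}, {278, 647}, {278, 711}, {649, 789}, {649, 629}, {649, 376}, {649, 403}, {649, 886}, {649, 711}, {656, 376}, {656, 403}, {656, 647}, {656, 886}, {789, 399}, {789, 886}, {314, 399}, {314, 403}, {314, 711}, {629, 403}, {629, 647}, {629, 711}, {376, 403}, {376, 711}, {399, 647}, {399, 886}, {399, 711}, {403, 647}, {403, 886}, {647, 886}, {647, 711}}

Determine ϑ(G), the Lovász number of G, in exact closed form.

N(711) = {597, 452, 962, 221, 966, 718, 964, 278, 649, 314, 629, 376, 399, 647}, |N(711)| = 14.
Vertex 964 has 14 neighbors: 577, 597, 774, 616, 873, 718, 350, 278, 649, 656, 314, 647, 886, 711.
Vertex 789 has 14 neighbors: 577, 597, 585, 515, 830, 221, 404, 966, 873, 718, 278, 649, 399, 886.
N(649) = {597, 585, 515, 452, 616, 873, 718, 964, 789, 629, 376, 403, 886, 711}, |N(649)| = 14.
deg(v) = 14 for all v (|V|=29); strongly regular (29,14,6,7).
spec(A) ≈ [14.0, 2.192582, -3.192582] (distinct, 6 d.p.).
With N=29: ϑ(G) = 29·(-(-sqrt(29)/2 - 1/2))/(14−(-sqrt(29)/2 - 1/2)) = sqrt(29).
Numerically 5.38516.

sqrt(29)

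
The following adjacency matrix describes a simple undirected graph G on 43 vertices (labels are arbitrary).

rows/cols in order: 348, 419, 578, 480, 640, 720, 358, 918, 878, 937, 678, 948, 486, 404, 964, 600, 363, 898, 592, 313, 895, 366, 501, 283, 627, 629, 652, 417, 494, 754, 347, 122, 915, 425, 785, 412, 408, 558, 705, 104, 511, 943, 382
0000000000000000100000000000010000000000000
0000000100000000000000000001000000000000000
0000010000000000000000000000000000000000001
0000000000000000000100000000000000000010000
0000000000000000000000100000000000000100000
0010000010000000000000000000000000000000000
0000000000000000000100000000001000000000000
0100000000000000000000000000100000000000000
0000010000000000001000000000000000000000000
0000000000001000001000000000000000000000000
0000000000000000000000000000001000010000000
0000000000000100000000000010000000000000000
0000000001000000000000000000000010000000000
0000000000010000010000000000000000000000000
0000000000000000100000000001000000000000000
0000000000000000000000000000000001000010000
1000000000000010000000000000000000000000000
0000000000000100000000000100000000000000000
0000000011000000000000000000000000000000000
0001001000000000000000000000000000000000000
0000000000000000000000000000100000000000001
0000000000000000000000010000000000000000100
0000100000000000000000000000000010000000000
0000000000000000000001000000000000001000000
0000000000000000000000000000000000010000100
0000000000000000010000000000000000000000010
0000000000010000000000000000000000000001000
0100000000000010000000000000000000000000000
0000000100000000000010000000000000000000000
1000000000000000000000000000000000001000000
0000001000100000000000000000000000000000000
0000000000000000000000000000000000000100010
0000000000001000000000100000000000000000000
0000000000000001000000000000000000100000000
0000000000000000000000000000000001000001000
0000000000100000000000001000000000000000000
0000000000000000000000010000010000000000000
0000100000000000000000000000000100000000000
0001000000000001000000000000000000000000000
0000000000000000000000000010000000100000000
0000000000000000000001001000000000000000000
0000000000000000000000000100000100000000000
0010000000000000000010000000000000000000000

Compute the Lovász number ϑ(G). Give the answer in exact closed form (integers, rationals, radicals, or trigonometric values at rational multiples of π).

43*cos(pi/43)/(cos(pi/43) + 1)

N(408) = {283, 754}, |N(408)| = 2.
Vertex 627 has 2 neighbors: 412, 511.
deg(480) = 2; N(480) = {313, 705}.
deg(720) = 2; N(720) = {578, 878}.
2-regular, N=43; a single 43-cycle (edge-transitive).
The 22 distinct eigenvalues: [2.0, 1.978687, 1.915201, 1.810896, 1.667996, 1.489544, 1.279346, 1.041881, 0.782209, 0.505867, 0.218742, -0.073044, -0.363274, -0.645761, -0.914485, -1.163718, -1.388148, -1.582993, -1.744099, -1.868032, -1.952152, -1.994665].
Lovász: ϑ = −43(-2*cos(pi/43))/(2+-(-1)*2*cos(pi/43)) = 43*cos(pi/43)/(cos(pi/43) + 1).
= 21.471283746… (decimal).
21 ≤ 43*cos(pi/43)/(cos(pi/43) + 1) ≤ 22: both strict.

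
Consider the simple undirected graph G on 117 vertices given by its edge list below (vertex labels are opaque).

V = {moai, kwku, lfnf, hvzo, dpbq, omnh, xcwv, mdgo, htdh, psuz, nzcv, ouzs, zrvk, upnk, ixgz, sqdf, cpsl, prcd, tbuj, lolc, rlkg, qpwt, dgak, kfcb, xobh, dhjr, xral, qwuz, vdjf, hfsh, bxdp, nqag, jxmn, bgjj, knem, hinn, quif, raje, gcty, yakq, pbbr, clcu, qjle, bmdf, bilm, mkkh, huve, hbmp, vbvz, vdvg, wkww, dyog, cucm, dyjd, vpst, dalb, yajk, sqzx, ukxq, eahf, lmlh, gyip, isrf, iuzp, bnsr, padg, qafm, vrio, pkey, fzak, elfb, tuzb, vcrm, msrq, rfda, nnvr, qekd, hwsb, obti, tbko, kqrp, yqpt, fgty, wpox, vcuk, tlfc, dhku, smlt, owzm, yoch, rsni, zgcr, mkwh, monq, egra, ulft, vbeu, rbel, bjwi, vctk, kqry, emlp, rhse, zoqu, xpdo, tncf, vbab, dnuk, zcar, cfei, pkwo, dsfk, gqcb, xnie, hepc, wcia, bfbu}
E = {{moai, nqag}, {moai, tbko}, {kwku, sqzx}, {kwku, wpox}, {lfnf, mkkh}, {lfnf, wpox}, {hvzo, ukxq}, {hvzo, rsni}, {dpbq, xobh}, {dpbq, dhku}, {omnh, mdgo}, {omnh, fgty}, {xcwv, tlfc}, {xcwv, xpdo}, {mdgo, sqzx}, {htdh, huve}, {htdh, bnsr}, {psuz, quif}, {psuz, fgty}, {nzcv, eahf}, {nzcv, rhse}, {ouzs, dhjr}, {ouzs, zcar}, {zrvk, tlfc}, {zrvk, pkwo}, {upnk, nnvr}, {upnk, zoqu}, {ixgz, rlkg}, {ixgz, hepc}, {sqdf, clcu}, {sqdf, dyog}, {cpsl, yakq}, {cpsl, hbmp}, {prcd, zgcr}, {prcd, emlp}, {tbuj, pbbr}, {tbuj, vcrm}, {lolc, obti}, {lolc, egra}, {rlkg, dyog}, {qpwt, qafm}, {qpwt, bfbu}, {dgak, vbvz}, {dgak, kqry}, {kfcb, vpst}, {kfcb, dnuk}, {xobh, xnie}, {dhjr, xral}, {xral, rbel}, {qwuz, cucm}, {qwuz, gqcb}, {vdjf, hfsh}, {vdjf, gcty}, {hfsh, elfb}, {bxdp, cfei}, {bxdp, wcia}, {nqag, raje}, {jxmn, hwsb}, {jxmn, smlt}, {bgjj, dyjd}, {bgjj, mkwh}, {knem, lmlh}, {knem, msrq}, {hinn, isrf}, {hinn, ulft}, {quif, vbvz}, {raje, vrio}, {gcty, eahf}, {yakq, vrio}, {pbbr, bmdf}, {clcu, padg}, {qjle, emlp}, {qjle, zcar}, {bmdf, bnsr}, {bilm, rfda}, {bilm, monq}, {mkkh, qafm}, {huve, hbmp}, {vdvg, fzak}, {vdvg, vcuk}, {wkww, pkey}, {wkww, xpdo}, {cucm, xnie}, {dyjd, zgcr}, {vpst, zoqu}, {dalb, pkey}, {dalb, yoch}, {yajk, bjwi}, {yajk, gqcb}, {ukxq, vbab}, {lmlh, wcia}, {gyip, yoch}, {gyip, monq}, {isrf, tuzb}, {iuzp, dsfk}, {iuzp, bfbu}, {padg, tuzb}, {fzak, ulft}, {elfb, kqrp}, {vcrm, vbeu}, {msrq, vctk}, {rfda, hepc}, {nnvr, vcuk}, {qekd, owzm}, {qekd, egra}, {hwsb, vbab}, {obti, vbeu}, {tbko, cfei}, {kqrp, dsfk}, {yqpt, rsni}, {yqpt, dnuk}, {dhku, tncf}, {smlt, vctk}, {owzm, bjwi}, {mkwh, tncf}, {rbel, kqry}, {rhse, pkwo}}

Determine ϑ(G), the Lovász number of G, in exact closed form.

117*cos(pi/117)/(cos(pi/117) + 1)

N(hvzo) = {ukxq, rsni}, |N(hvzo)| = 2.
Vertex cucm has 2 neighbors: qwuz, xnie.
N(yoch) = {dalb, gyip}, |N(yoch)| = 2.
deg(bilm) = 2; N(bilm) = {rfda, monq}.
117-vertex 2-regular graph: a single 117-cycle (edge-transitive).
A has 59 distinct eigenvalues ≈ [2.0, 1.99712, 1.98848, 1.9741, 1.95403, 1.92833, 1.89707, 1.86034, 1.81825, 1.77091, 1.71847, 1.66107, 1.59889, 1.53209, 1.46087, 1.38545, 1.30603, 1.22284, 1.13613, 1.04614, 0.95314, 0.85739, 0.75916, 0.65875, 0.55643, 0.45252, 0.3473, 0.24107, 0.13416, 0.02685, -0.08053, -0.18768, -0.29429, -0.40005, -0.50466, -0.60781, -0.70921, -0.80856, -0.90559, -1.0, -1.09153, -1.17991, -1.26489, -1.34622, -1.42367, -1.49702, -1.56605, -1.63057, -1.69038, -1.74532, -1.79523, -1.83996, -1.87939, -1.91339, -1.94188, -1.96478, -1.982, -1.99351, -1.99928].
With N=117: ϑ(G) = 117·(-(-1)*2*cos(pi/117))/(2−(-2*cos(pi/117))) = 117*cos(pi/117)/(cos(pi/117) + 1).
≈ 58.489454 (to 6 d.p.).
α=58, χ(Ḡ)=59; ϑ=117*cos(pi/117)/(cos(pi/117) + 1) lies between (both strict).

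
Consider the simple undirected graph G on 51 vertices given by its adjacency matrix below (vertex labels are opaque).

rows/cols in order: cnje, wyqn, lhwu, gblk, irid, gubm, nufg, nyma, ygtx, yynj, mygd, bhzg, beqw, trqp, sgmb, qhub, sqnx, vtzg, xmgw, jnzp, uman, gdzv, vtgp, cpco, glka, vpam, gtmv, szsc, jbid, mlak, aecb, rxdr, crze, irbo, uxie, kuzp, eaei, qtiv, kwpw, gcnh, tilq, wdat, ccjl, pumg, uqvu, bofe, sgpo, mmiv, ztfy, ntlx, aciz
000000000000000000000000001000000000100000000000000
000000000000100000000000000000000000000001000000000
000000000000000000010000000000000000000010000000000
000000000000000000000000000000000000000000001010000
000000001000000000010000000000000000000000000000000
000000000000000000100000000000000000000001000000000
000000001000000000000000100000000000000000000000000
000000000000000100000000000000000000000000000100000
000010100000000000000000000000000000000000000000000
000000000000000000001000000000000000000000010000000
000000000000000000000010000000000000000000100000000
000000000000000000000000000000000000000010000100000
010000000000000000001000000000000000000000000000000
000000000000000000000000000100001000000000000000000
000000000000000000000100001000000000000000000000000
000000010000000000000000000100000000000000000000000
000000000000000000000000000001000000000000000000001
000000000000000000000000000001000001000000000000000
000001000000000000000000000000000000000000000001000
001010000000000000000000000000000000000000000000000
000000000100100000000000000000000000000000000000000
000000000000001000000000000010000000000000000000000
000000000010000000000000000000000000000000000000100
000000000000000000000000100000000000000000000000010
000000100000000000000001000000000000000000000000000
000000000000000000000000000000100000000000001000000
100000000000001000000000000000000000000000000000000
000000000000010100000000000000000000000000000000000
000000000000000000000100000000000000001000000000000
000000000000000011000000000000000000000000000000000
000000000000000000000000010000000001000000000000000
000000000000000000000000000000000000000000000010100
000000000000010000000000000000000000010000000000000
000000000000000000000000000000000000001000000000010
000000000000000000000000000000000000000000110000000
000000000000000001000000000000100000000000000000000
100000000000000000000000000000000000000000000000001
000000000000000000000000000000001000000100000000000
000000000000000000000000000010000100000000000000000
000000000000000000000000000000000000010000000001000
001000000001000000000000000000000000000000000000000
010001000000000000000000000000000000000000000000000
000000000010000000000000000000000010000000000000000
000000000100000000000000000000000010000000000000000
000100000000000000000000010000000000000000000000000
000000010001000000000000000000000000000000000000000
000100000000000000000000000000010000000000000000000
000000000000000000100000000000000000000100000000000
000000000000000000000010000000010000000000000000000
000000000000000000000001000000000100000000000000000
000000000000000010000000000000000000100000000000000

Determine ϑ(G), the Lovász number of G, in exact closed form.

Vertex kwpw has 2 neighbors: jbid, irbo.
N(vtgp) = {mygd, ztfy}, |N(vtgp)| = 2.
Vertex ntlx has 2 neighbors: cpco, irbo.
N(uman) = {yynj, beqw}, |N(uman)| = 2.
Regular of degree 2 on 51 vertices: connected 2-regular on 51 ⇒ C_{51}.
A has 26 distinct eigenvalues ≈ [2.0, 1.9848, 1.9396, 1.8649, 1.762, 1.6324, 1.478, 1.3012, 1.1047, 0.8915, 0.6647, 0.4279, 0.1845, -0.0616, -0.3068, -0.5473, -0.7796, -1.0, -1.2053, -1.3923, -1.5582, -1.7004, -1.8169, -1.9059, -1.9659, -1.9962].
ϑ = −N·λ_min/(λ_max−λ_min) = −51·(-2*cos(pi/51))/(2−(-2*cos(pi/51))) = 51*cos(pi/51)/(cos(pi/51) + 1).
= 25.475794486… (decimal).
Sandwich: α(G)=25 ≤ ϑ(G)=51*cos(pi/51)/(cos(pi/51) + 1) ≤ χ(Ḡ)=26 (both strict).

51*cos(pi/51)/(cos(pi/51) + 1)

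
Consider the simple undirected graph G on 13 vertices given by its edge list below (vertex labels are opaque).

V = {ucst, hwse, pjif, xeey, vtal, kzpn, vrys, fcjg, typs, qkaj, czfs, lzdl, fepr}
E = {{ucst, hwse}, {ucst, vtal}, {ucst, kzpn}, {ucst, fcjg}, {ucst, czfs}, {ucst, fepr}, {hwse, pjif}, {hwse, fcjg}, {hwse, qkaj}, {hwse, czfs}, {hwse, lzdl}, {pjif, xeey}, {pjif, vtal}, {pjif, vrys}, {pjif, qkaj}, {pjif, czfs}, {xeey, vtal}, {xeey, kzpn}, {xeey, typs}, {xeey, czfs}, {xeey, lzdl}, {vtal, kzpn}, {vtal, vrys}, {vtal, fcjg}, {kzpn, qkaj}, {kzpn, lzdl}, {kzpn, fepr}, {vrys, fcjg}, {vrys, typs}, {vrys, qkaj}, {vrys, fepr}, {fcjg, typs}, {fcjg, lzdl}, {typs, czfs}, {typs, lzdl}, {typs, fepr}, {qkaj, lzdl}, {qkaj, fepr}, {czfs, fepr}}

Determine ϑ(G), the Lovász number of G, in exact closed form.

Vertex czfs has 6 neighbors: ucst, hwse, pjif, xeey, typs, fepr.
Vertex typs has 6 neighbors: xeey, vrys, fcjg, czfs, lzdl, fepr.
deg(ucst) = 6; N(ucst) = {hwse, vtal, kzpn, fcjg, czfs, fepr}.
N(fcjg) = {ucst, hwse, vtal, vrys, typs, lzdl}, |N(fcjg)| = 6.
deg(v) = 6 for all v (|V|=13); strongly regular (13,6,2,3).
A has 3 distinct eigenvalues ≈ [6.0, 1.3028, -2.3028].
−13·(-sqrt(13)/2 - 1/2) / ((6)−(-sqrt(13)/2 - 1/2)) = sqrt(13) = ϑ(G).
Numerically 3.605551275.

sqrt(13)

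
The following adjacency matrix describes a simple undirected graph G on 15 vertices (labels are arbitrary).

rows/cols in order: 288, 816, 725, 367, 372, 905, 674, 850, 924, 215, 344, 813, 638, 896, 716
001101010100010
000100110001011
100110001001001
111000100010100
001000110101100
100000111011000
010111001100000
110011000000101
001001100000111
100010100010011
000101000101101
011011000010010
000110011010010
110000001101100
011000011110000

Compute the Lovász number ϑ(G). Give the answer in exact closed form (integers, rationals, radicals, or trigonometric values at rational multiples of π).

Vertex 372 has 6 neighbors: 725, 674, 850, 215, 813, 638.
Vertex 716 has 6 neighbors: 816, 725, 850, 924, 215, 344.
deg(905) = 6; N(905) = {288, 674, 850, 924, 344, 813}.
Vertex 367 has 6 neighbors: 288, 816, 725, 674, 344, 638.
15-vertex 6-regular graph: this is K(6,2), the Kneser graph.
spec(A) ≈ [6.0, 1.0, -3.0] (distinct, 5 d.p.).
With N=15: ϑ(G) = 15·(-1*(-3))/(6−(-3)) = 5.
Numerically 5.00000000.

5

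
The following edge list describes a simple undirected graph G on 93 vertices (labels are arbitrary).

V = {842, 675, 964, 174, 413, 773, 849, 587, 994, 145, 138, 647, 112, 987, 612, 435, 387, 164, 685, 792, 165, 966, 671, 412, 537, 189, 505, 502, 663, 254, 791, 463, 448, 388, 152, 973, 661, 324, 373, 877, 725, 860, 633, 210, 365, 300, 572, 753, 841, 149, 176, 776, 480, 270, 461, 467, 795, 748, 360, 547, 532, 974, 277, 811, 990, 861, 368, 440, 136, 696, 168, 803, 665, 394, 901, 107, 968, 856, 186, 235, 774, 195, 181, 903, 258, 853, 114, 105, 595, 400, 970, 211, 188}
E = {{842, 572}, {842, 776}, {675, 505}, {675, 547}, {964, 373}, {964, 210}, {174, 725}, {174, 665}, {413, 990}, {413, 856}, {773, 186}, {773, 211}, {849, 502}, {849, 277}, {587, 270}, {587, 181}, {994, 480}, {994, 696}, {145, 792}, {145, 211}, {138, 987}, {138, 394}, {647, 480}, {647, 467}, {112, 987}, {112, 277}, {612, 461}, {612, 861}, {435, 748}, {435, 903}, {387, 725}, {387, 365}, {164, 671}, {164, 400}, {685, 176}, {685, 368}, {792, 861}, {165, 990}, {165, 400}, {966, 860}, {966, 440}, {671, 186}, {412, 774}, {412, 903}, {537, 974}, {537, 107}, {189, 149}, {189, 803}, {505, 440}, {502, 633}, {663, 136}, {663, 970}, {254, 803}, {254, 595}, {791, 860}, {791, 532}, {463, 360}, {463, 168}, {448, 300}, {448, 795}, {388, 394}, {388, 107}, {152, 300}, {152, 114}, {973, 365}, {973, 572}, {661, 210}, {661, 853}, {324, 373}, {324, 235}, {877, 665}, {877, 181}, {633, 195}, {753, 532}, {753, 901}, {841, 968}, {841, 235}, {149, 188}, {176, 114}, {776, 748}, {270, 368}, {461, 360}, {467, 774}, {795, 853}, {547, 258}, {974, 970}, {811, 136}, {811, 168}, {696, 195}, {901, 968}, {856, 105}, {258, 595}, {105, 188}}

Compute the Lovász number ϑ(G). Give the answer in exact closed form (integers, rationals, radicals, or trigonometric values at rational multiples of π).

93*cos(pi/93)/(cos(pi/93) + 1)

Vertex 360 has 2 neighbors: 463, 461.
deg(448) = 2; N(448) = {300, 795}.
Vertex 537 has 2 neighbors: 974, 107.
deg(547) = 2; N(547) = {675, 258}.
Every vertex has degree 2 (N=93); the odd cycle C_{93}.
spec(A) ≈ [2.0, 1.99544, 1.98177, 1.95906, 1.92741, 1.88697, 1.83792, 1.78048, 1.71491, 1.64153, 1.56065, 1.47265, 1.37793, 1.27693, 1.1701, 1.05793, 0.94093, 0.81964, 0.69461, 0.56641, 0.43563, 0.30286, 0.1687, 0.03378, -0.1013, -0.23591, -0.36945, -0.50131, -0.63087, -0.75756, -0.88079, -1.0, -1.11465, -1.22421, -1.32819, -1.42611, -1.51752, -1.602, -1.67918, -1.74869, -1.81023, -1.86351, -1.90828, -1.94434, -1.97154, -1.98974, -1.99886] (distinct, 5 d.p.).
Lovász: ϑ = −93(-2*cos(pi/93))/(2+-(-1)*2*cos(pi/93)) = 93*cos(pi/93)/(cos(pi/93) + 1).
≈ 46.48673188 (to 8 d.p.).
Check 46 ≤ 93*cos(pi/93)/(cos(pi/93) + 1) ≤ 47: both strict.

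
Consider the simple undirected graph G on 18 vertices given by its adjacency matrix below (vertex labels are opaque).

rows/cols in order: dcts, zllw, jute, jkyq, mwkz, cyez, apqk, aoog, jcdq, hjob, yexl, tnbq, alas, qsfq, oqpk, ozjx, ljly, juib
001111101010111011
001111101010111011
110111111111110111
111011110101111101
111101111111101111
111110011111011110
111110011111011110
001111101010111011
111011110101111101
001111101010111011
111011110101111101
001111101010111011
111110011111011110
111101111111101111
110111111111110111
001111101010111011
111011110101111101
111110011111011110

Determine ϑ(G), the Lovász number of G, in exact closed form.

6

deg(jute) = 16; N(jute) = {dcts, zllw, jkyq, mwkz, cyez, apqk, aoog, jcdq, hjob, yexl, tnbq, alas, qsfq, ozjx, ljly, juib}.
Vertex yexl has 14 neighbors: dcts, zllw, jute, mwkz, cyez, apqk, aoog, hjob, tnbq, alas, qsfq, oqpk, ozjx, juib.
Vertex hjob has 12 neighbors: jute, jkyq, mwkz, cyez, apqk, jcdq, yexl, alas, qsfq, oqpk, ljly, juib.
deg(ozjx) = 12; N(ozjx) = {jute, jkyq, mwkz, cyez, apqk, jcdq, yexl, alas, qsfq, oqpk, ljly, juib}.
K_{6,4,4,2,2} (perfect); ϑ(G) = α(G) = max{6,4,4,2,2} = 6.
ϑ(G) ≈ 6.000000.
6 ≤ 6 ≤ 6: collapsed.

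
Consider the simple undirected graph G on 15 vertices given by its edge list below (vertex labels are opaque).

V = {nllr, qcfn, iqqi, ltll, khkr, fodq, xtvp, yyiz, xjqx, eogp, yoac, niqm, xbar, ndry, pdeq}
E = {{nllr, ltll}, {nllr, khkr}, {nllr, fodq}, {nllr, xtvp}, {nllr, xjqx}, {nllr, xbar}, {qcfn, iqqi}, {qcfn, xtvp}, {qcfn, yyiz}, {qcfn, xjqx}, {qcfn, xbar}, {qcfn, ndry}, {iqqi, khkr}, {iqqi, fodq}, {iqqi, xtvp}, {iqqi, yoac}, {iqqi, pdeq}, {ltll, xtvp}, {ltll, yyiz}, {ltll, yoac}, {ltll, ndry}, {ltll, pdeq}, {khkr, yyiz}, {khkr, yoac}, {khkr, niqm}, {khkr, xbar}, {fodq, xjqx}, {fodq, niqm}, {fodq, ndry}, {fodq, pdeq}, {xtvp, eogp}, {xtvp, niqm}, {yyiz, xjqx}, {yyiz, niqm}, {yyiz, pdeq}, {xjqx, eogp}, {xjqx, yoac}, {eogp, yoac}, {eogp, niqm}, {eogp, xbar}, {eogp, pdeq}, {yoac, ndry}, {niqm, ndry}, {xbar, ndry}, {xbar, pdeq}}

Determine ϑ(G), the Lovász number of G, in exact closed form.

N(iqqi) = {qcfn, khkr, fodq, xtvp, yoac, pdeq}, |N(iqqi)| = 6.
Vertex xbar has 6 neighbors: nllr, qcfn, khkr, eogp, ndry, pdeq.
deg(pdeq) = 6; N(pdeq) = {iqqi, ltll, fodq, yyiz, eogp, xbar}.
N(nllr) = {ltll, khkr, fodq, xtvp, xjqx, xbar}, |N(nllr)| = 6.
Every vertex has degree 6 (N=15); Kneser K(6,2) on C(6,2)=15 vertices.
A has 3 distinct eigenvalues ≈ [6.0, 1.0, -3.0].
With N=15: ϑ(G) = 15·(-1*(-3))/(6−(-3)) = 5.
= 5.0000000… (decimal).

5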